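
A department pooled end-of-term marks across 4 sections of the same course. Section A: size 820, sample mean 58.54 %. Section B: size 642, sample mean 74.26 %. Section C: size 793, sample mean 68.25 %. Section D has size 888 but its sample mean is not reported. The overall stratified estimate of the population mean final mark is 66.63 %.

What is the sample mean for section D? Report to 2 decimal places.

67.14

Σ Nₕx̄ₕ = N·μ, so 888·x̄_D = 3143·66.63 − (820·58.54 + 642·74.26 + 793·68.25).
= 209418.09 − 149799.97 = 59618.12.
x̄_D = 59618.12 / 888 = 67.1375... → 67.14.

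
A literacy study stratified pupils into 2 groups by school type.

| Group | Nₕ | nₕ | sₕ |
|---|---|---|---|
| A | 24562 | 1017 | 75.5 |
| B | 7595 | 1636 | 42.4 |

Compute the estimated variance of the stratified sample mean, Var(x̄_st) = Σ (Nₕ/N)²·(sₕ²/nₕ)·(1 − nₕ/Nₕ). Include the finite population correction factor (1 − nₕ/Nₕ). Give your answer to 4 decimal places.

N = 32157; Wₕ = Nₕ/N.
group A: (24562/32157)²·75.5²/1017·(1 − 1017/24562) = 3.1346158
group B: (7595/32157)²·42.4²/1636·(1 − 1636/7595) = 0.0480948
Sum = 3.1827107 → 3.1827.

3.1827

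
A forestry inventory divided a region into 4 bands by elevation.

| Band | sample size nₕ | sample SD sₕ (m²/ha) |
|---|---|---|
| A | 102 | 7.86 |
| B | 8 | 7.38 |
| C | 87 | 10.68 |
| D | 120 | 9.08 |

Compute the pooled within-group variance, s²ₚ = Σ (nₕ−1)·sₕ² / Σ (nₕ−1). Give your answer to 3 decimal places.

A: (102−1)·7.86² = 101·61.7796 = 6239.7396
B: (8−1)·7.38² = 7·54.4644 = 381.2508
C: (87−1)·10.68² = 86·114.0624 = 9809.3664
D: (120−1)·9.08² = 119·82.4464 = 9811.1216
Numerator = 26241.4784; denominator = Σ(nₕ−1) = 313.
s²ₚ = 26241.4784/313 = 83.83859... → 83.839.

83.839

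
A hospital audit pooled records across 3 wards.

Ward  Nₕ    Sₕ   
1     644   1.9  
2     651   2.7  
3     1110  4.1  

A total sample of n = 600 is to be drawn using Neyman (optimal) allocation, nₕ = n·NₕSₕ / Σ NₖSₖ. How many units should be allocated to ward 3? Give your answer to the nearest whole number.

363

Σ NₕSₕ = 644·1.9 + 651·2.7 + 1110·4.1 = 7532.3.
Share for 3: 4551/7532.3 = 0.60420.
n_3 = 600 × 0.60420 = 362.519... → 363.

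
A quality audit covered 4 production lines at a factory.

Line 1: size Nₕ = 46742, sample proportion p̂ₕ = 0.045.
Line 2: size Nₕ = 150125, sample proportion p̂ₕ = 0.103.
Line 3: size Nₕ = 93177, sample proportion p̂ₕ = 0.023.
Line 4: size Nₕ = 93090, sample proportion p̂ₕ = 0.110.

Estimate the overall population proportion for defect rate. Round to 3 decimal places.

0.078

Wₕ = Nₕ/N with N = 383134: 0.1220, 0.3918, 0.2432, 0.2430.
p̂_st = 0.1220·0.045 + 0.3918·0.103 + 0.2432·0.023 + 0.2430·0.110 ≈ 0.07817... → 0.078.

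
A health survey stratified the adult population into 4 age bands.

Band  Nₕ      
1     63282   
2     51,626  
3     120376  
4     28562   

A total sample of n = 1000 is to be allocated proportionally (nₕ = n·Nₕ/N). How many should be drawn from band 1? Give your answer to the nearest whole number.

240

N = 63282 + 51626 + 120376 + 28562 = 263846.
n_1 = 1000·63282/263846 = 239.844... → 240.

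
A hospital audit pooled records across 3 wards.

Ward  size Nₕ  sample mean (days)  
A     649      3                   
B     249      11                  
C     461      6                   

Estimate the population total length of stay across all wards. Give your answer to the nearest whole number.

A: 649·3 = 1947
B: 249·11 = 2739
C: 461·6 = 2766
τ̂ = Σ Nₕx̄ₕ = 7452.

7452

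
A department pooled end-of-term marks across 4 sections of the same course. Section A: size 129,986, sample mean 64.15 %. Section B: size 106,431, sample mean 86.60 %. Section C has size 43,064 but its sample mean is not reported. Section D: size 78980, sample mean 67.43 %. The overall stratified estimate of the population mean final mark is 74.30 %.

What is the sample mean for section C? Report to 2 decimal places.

87.14

Σ Nₕx̄ₕ = N·μ, so 43064·x̄_C = 358461·74.30 − (129986·64.15 + 106431·86.60 + 78980·67.43).
= 26633652.3 − 22881147.9 = 3752504.4.
x̄_C = 3752504.4 / 43064 = 87.1379... → 87.14.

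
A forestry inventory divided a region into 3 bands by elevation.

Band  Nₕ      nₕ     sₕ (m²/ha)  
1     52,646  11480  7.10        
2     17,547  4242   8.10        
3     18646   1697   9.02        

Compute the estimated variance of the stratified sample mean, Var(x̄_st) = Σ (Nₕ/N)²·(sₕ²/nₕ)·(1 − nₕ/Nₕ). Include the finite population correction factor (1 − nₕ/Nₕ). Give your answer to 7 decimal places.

0.0035831

N = 88839; Wₕ = Nₕ/N.
band 1: (52646/88839)²·7.10²/11480·(1 − 11480/52646) = 0.0012057896
band 2: (17547/88839)²·8.10²/4242·(1 − 4242/17547) = 0.0004575197
band 3: (18646/88839)²·9.02²/1697·(1 − 1697/18646) = 0.0019197898
Sum = 0.0035830991 → 0.0035831.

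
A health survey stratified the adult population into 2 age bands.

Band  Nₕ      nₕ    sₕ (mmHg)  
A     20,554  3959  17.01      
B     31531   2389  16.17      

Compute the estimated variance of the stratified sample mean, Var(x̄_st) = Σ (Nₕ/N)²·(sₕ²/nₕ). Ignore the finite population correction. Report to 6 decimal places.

0.051491

N = 52085; Wₕ = Nₕ/N.
band A: (20554/52085)²·17.01²/3959 = 0.011381264
band B: (31531/52085)²·16.17²/2389 = 0.040110127
Sum = 0.051491391 → 0.051491.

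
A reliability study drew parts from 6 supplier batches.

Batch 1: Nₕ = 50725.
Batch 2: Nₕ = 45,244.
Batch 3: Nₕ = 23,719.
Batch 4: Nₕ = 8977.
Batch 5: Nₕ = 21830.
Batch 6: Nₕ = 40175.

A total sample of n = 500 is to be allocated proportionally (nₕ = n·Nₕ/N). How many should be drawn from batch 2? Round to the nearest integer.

Share of batch 2 = 45244/190670 = 0.23729.
Allocate 500 × 0.23729 = 118.645... → 119.

119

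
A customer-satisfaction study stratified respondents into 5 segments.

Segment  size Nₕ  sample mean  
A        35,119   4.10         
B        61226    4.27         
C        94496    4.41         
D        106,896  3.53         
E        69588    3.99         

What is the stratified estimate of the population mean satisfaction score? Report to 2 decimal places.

N = 35119 + 61226 + 94496 + 106896 + 69588 = 367325.
Weight each subgroup mean by Nₕ/N and sum.
Σ Nₕx̄ₕ = 35119·4.10 + 61226·4.27 + 94496·4.41 + 106896·3.53 + 69588·3.99 = 143987.9 + 261435.02 + 416727.36 + 377342.88 + 277656.12 = 1477149.28.
Divide by N: 1477149.28 / 367325 = 4.0214... → 4.02.

4.02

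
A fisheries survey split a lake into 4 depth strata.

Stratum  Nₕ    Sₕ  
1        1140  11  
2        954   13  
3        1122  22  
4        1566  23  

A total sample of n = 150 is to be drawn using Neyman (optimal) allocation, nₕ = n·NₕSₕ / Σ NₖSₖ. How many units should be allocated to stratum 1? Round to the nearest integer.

Σ NₕSₕ = 1140·11 + 954·13 + 1122·22 + 1566·23 = 85644.
Share for 1: 12540/85644 = 0.14642.
n_1 = 150 × 0.14642 = 21.963... → 22.

22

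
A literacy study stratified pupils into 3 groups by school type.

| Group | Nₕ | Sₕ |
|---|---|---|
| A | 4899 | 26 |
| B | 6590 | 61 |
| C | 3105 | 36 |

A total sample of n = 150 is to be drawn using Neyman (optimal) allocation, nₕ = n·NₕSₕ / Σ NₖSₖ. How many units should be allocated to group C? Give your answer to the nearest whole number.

Σ NₕSₕ = 4899·26 + 6590·61 + 3105·36 = 641144.
Share for C: 111780/641144 = 0.17434.
n_C = 150 × 0.17434 = 26.152... → 26.

26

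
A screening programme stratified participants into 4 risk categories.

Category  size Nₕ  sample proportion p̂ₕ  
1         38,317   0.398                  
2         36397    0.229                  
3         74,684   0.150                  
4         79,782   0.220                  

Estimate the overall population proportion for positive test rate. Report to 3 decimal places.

N = 38317 + 36397 + 74684 + 79782 = 229180.
Overall proportion = Σ (Nₕ/N)·p̂ₕ.
Σ Nₕp̂ₕ = 15250.166 + 8334.913 + 11202.6 + 17552.04 = 52339.719.
52339.719 / 229180 = 0.22838... → 0.228.

0.228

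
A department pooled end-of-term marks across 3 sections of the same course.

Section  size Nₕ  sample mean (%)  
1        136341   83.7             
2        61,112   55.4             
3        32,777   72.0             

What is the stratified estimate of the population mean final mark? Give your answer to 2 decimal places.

74.52

N = 230230; weights Wₕ = Nₕ/N = (0.5922, 0.2654, 0.1424).
x̄_st = Σ Wₕ·x̄ₕ = 0.5922·83.7 + 0.2654·55.4 + 0.1424·72.0 ≈ 74.5224...
→ 74.52.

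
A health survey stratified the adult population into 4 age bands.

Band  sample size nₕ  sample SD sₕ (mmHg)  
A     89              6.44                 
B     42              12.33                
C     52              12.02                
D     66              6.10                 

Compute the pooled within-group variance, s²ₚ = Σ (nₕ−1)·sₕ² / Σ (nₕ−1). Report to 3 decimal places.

80.286

Degrees of freedom: 88 + 41 + 51 + 65 = 245.
Σ(nₕ−1)sₕ² = 88·41.4736 + 41·152.0289 + 51·144.4804 + 65·37.21 = 19670.0121.
s²ₚ = 19670.0121 / 245 = 80.28576... → 80.286.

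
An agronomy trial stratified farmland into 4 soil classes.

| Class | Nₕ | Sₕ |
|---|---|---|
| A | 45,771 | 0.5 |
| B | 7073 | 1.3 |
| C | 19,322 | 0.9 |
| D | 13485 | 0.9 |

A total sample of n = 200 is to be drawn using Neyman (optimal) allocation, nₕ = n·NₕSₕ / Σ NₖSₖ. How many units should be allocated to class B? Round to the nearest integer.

Σ NₕSₕ = 45771·0.5 + 7073·1.3 + 19322·0.9 + 13485·0.9 = 61606.7.
Share for B: 9194.9/61606.7 = 0.14925.
n_B = 200 × 0.14925 = 29.850... → 30.

30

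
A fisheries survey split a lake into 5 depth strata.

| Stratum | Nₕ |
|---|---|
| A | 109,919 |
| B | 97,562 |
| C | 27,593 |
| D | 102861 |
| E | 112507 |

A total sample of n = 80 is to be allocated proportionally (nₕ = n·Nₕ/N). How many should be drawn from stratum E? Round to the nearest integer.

20

Share of stratum E = 112507/450442 = 0.24977.
Allocate 80 × 0.24977 = 19.982... → 20.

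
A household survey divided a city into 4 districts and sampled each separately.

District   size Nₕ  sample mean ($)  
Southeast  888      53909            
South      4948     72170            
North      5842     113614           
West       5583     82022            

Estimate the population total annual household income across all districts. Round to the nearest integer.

Estimate total by summing Nₕ·x̄ₕ over strata.
888·53909 + 4948·72170 + 5842·113614 + 5583·82022 = 47871192 + 357097160 + 663732988 + 457928826 = 1526630166.

1526630166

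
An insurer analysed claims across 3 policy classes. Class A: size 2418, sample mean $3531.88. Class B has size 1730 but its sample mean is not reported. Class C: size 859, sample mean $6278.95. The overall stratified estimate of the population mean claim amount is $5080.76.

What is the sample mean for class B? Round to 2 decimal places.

6650.67

Σ Nₕx̄ₕ = N·μ, so 1730·x̄_B = 5007·5080.76 − (2418·3531.88 + 859·6278.95).
= 25439365.32 − 13933703.89 = 11505661.43.
x̄_B = 11505661.43 / 1730 = 6650.6713... → 6650.67.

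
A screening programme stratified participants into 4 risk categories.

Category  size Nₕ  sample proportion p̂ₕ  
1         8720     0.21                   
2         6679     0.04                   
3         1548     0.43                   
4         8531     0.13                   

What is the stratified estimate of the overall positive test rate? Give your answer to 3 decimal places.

Wₕ = Nₕ/N with N = 25478: 0.3423, 0.2621, 0.0608, 0.3348.
p̂_st = 0.3423·0.21 + 0.2621·0.04 + 0.0608·0.43 + 0.3348·0.13 ≈ 0.15201... → 0.152.

0.152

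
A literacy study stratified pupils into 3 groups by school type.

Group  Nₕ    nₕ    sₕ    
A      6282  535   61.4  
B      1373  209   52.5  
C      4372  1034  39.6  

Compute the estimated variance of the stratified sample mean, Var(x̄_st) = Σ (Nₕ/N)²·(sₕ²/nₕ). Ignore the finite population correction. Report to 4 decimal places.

N = 12027; Wₕ = Nₕ/N.
group A: (6282/12027)²·61.4²/535 = 1.9224905
group B: (1373/12027)²·52.5²/209 = 0.1718695
group C: (4372/12027)²·39.6²/1034 = 0.2004082
Sum = 2.2947682 → 2.2948.

2.2948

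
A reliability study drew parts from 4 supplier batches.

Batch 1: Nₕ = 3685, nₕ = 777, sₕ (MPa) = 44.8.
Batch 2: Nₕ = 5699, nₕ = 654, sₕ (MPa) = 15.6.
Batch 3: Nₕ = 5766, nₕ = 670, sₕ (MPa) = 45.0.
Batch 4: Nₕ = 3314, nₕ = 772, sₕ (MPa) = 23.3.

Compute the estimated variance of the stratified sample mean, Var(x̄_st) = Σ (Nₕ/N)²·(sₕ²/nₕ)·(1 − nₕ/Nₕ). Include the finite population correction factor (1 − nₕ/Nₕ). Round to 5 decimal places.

0.39045

N = 18464; Wₕ = Nₕ/N.
batch 1: (3685/18464)²·44.8²/777·(1 − 777/3685) = 0.08119239
batch 2: (5699/18464)²·15.6²/654·(1 − 654/5699) = 0.03138193
batch 3: (5766/18464)²·45.0²/670·(1 − 670/5766) = 0.26049698
batch 4: (3314/18464)²·23.3²/772·(1 − 772/3314) = 0.01737685
Sum = 0.39044815 → 0.39045.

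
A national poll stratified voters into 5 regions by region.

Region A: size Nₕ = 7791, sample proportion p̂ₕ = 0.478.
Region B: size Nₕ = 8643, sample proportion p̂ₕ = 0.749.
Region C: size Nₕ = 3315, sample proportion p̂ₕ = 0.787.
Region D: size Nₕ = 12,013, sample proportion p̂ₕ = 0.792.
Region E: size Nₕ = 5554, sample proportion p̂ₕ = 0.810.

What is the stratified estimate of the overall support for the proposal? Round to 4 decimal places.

0.7187

N = 7791 + 8643 + 3315 + 12013 + 5554 = 37316.
Overall proportion = Σ (Nₕ/N)·p̂ₕ.
Σ Nₕp̂ₕ = 3724.098 + 6473.607 + 2608.905 + 9514.296 + 4498.74 = 26819.646.
26819.646 / 37316 = 0.718717... → 0.7187.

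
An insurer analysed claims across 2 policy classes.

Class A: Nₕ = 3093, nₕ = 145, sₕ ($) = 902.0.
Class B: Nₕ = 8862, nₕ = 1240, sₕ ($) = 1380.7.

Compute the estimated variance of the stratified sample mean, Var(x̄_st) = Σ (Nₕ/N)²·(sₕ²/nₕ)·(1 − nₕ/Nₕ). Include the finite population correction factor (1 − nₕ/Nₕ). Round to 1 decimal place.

1084.5

N = 11955. Term for each stratum: Wₕ²sₕ²/nₕ·(1−nₕ/Nₕ).
Var(x̄_st) = 357.9755 + 726.5717 = 1084.5472 → 1084.5.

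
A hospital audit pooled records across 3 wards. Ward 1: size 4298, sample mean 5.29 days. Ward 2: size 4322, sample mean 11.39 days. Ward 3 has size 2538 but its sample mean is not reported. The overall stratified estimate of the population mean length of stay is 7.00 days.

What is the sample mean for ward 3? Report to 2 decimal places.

2.42

N = 4298 + 4322 + 2538 = 11158.
Overall total = μ·N = 7.00·11158 = 78106.
Subtract the known strata: 4298·5.29 + 4322·11.39 = 71964.
Remaining total for ward 3: 78106 − 71964 = 6142.
Divide by its size: 6142 / 2538 = 2.4200... → 2.42.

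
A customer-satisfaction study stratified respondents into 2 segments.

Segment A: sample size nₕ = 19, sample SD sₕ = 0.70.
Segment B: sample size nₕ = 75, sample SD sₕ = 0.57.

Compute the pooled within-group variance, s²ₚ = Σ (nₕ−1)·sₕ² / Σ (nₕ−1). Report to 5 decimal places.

0.35720

A: (19−1)·0.70² = 18·0.49 = 8.82
B: (75−1)·0.57² = 74·0.3249 = 24.0426
Numerator = 32.8626; denominator = Σ(nₕ−1) = 92.
s²ₚ = 32.8626/92 = 0.3572022... → 0.35720.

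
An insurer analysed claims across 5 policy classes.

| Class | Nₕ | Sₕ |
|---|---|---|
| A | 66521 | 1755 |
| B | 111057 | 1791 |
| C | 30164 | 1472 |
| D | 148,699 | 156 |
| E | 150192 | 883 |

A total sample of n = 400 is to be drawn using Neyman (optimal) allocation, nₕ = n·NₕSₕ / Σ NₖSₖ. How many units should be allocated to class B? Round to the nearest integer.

154

A: NₕSₕ = 66521·1755 = 116744355
B: NₕSₕ = 111057·1791 = 198903087
C: NₕSₕ = 30164·1472 = 44401408
D: NₕSₕ = 148699·156 = 23197044
E: NₕSₕ = 150192·883 = 132619536
Σ NₕSₕ = 515865430.
n_B = 400·198903087/515865430 = 154.229... → 154.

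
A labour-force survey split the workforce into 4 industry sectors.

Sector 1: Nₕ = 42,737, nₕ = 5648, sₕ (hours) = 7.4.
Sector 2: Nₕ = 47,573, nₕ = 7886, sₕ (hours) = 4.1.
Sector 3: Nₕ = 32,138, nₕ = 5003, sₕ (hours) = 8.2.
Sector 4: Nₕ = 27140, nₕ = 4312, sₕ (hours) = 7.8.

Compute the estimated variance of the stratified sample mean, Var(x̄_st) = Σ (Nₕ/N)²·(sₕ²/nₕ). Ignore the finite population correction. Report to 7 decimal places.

0.0020918

N = 149588. Term for each stratum: Wₕ²sₕ²/nₕ.
Var(x̄_st) = 0.0007913768 + 0.0002155949 + 0.0006203566 + 0.0004644475 = 0.0020917758 → 0.0020918.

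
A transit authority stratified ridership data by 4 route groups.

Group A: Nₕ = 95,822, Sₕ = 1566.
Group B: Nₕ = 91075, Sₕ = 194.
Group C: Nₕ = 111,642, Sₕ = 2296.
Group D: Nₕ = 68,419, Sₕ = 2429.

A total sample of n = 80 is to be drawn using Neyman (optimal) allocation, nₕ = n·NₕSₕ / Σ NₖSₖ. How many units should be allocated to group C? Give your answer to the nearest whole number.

A: NₕSₕ = 95822·1566 = 150057252
B: NₕSₕ = 91075·194 = 17668550
C: NₕSₕ = 111642·2296 = 256330032
D: NₕSₕ = 68419·2429 = 166189751
Σ NₕSₕ = 590245585.
n_C = 80·256330032/590245585 = 34.742... → 35.

35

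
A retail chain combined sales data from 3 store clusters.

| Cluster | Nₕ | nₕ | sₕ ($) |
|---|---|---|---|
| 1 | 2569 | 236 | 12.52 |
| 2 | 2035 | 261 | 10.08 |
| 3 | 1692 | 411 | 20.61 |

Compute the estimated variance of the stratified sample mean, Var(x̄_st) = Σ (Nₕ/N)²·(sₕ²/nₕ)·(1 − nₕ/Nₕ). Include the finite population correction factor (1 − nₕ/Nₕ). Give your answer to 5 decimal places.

N = 6296. Term for each stratum: Wₕ²sₕ²/nₕ·(1−nₕ/Nₕ).
Var(x̄_st) = 0.10042598 + 0.03545432 + 0.05651116 = 0.19239145 → 0.19239.

0.19239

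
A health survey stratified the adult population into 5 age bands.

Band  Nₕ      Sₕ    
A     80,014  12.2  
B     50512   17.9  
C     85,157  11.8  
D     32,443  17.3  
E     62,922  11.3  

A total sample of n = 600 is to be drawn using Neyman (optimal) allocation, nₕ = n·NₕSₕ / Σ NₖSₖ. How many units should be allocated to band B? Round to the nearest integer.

130

A: NₕSₕ = 80014·12.2 = 976170.8
B: NₕSₕ = 50512·17.9 = 904164.8
C: NₕSₕ = 85157·11.8 = 1004852.6
D: NₕSₕ = 32443·17.3 = 561263.9
E: NₕSₕ = 62922·11.3 = 711018.6
Σ NₕSₕ = 4157470.7.
n_B = 600·904164.8/4157470.7 = 130.488... → 130.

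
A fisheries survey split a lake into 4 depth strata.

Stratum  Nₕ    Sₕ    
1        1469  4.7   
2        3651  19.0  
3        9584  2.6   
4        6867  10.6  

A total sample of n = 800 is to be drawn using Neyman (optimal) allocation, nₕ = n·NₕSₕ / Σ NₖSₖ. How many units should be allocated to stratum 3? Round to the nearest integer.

115

Σ NₕSₕ = 1469·4.7 + 3651·19.0 + 9584·2.6 + 6867·10.6 = 173981.9.
Share for 3: 24918.4/173981.9 = 0.14322.
n_3 = 800 × 0.14322 = 114.579... → 115.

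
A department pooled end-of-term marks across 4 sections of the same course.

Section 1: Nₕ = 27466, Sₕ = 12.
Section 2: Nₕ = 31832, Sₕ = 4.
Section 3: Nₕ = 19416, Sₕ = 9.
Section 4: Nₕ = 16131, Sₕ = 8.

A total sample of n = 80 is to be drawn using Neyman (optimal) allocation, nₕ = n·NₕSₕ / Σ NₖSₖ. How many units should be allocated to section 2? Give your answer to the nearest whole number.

13

Σ NₕSₕ = 27466·12 + 31832·4 + 19416·9 + 16131·8 = 760712.
Share for 2: 127328/760712 = 0.16738.
n_2 = 80 × 0.16738 = 13.390... → 13.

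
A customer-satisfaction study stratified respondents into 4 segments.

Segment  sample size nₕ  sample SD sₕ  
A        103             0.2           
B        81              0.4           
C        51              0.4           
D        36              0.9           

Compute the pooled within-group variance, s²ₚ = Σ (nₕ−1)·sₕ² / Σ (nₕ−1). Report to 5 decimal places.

A: (103−1)·0.2² = 102·0.04 = 4.08
B: (81−1)·0.4² = 80·0.16 = 12.8
C: (51−1)·0.4² = 50·0.16 = 8
D: (36−1)·0.9² = 35·0.81 = 28.35
Numerator = 53.23; denominator = Σ(nₕ−1) = 267.
s²ₚ = 53.23/267 = 0.1993633... → 0.19936.

0.19936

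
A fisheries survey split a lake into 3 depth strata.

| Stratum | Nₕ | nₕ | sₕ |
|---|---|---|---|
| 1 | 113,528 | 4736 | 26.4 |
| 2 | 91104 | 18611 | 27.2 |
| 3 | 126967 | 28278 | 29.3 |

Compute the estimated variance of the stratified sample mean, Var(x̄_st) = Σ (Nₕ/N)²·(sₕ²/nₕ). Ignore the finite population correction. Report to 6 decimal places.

N = 331599; Wₕ = Nₕ/N.
stratum 1: (113528/331599)²·26.4²/4736 = 0.017249468
stratum 2: (91104/331599)²·27.2²/18611 = 0.003000658
stratum 3: (126967/331599)²·29.3²/28278 = 0.004450839
Sum = 0.024700965 → 0.024701.

0.024701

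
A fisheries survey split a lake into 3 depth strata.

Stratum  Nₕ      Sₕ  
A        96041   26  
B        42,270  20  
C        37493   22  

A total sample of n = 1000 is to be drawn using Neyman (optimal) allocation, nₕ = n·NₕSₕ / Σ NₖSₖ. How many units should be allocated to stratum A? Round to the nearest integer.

599

Σ NₕSₕ = 96041·26 + 42270·20 + 37493·22 = 4167312.
Share for A: 2497066/4167312 = 0.59920.
n_A = 1000 × 0.59920 = 599.203... → 599.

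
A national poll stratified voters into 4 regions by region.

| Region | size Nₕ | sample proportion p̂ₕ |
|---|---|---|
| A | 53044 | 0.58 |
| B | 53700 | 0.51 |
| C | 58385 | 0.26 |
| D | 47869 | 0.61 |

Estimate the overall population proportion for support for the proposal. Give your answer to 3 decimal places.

0.481

N = 53044 + 53700 + 58385 + 47869 = 212998.
Overall proportion = Σ (Nₕ/N)·p̂ₕ.
Σ Nₕp̂ₕ = 30765.52 + 27387 + 15180.1 + 29200.09 = 102532.71.
102532.71 / 212998 = 0.48138... → 0.481.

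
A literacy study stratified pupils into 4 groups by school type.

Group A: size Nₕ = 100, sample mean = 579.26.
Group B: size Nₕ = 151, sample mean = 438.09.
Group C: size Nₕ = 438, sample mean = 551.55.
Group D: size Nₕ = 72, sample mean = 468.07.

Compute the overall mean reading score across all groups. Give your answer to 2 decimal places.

524.78

N = 100 + 151 + 438 + 72 = 761.
Weight each subgroup mean by Nₕ/N and sum.
Σ Nₕx̄ₕ = 100·579.26 + 151·438.09 + 438·551.55 + 72·468.07 = 57926 + 66151.59 + 241578.9 + 33701.04 = 399357.53.
Divide by N: 399357.53 / 761 = 524.7799... → 524.78.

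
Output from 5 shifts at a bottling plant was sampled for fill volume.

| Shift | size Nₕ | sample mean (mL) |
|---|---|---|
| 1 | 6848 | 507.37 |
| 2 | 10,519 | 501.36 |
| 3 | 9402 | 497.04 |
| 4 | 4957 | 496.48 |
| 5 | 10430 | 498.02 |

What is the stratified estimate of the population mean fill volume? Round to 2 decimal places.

499.97

N = 6848 + 10519 + 9402 + 4957 + 10430 = 42156.
Weight each subgroup mean by Nₕ/N and sum.
Σ Nₕx̄ₕ = 6848·507.37 + 10519·501.36 + 9402·497.04 + 4957·496.48 + 10430·498.02 = 3474469.76 + 5273805.84 + 4673170.08 + 2461051.36 + 5194348.6 = 21076845.64.
Divide by N: 21076845.64 / 42156 = 499.9726... → 499.97.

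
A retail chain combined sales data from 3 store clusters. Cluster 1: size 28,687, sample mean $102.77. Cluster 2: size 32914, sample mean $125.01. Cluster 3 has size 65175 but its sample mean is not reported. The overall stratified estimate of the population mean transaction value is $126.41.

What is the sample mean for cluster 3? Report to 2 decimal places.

137.52

N = 28687 + 32914 + 65175 = 126776.
Overall total = μ·N = 126.41·126776 = 16025754.16.
Subtract the known strata: 28687·102.77 + 32914·125.01 = 7062742.13.
Remaining total for cluster 3: 16025754.16 − 7062742.13 = 8963012.03.
Divide by its size: 8963012.03 / 65175 = 137.5222... → 137.52.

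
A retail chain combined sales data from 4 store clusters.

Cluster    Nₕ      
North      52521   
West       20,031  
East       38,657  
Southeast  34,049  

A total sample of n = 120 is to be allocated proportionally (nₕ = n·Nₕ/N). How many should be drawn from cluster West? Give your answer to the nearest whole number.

Share of cluster West = 20031/145258 = 0.13790.
Allocate 120 × 0.13790 = 16.548... → 17.

17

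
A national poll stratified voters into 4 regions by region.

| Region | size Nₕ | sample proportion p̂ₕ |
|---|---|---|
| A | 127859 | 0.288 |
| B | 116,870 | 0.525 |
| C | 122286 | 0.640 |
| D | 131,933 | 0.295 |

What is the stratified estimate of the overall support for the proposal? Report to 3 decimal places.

Wₕ = Nₕ/N with N = 498948: 0.2563, 0.2342, 0.2451, 0.2644.
p̂_st = 0.2563·0.288 + 0.2342·0.525 + 0.2451·0.640 + 0.2644·0.295 ≈ 0.43163... → 0.432.

0.432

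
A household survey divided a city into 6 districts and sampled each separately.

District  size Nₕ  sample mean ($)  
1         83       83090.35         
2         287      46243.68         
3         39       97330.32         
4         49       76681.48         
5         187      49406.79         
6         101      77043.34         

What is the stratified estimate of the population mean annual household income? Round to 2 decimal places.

x̄_st = (Σ Nₕx̄ₕ) / (Σ Nₕ) = (83·83090.35 + 287·46243.68 + 39·97330.32 + 49·76681.48 + 187·49406.79 + 101·77043.34) / 746
= 44742157.28 / 746 = 59976.0821... → 59976.08.

59976.08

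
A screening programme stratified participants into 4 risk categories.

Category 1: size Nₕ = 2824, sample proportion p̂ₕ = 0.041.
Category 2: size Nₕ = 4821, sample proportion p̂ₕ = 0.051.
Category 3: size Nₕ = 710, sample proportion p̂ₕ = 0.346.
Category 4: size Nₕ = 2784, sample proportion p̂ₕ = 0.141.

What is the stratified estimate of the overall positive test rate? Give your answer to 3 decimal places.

Wₕ = Nₕ/N with N = 11139: 0.2535, 0.4328, 0.0637, 0.2499.
p̂_st = 0.2535·0.041 + 0.4328·0.051 + 0.0637·0.346 + 0.2499·0.141 ≈ 0.08976... → 0.090.

0.090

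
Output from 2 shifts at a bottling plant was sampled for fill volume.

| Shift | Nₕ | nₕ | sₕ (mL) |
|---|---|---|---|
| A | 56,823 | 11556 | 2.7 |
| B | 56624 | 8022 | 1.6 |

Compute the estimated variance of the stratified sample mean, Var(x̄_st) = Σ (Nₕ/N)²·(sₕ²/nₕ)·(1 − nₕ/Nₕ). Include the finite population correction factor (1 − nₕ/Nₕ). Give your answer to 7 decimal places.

0.0001943

N = 113447; Wₕ = Nₕ/N.
shift A: (56823/113447)²·2.7²/11556·(1 − 11556/56823) = 0.0001260782
shift B: (56624/113447)²·1.6²/8022·(1 − 8022/56624) = 0.0000682379
Sum = 0.0001943161 → 0.0001943.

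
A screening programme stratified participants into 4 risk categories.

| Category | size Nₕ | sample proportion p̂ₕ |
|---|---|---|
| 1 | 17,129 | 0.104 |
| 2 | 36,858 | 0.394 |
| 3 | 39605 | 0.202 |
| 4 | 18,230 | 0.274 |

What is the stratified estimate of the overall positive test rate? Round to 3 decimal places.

Wₕ = Nₕ/N with N = 111822: 0.1532, 0.3296, 0.3542, 0.1630.
p̂_st = 0.1532·0.104 + 0.3296·0.394 + 0.3542·0.202 + 0.1630·0.274 ≈ 0.26201... → 0.262.

0.262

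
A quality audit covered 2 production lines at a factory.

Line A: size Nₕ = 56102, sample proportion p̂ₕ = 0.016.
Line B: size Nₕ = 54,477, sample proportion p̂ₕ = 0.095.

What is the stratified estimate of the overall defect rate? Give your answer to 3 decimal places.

Wₕ = Nₕ/N with N = 110579: 0.5073, 0.4927.
p̂_st = 0.5073·0.016 + 0.4927·0.095 ≈ 0.05492... → 0.055.

0.055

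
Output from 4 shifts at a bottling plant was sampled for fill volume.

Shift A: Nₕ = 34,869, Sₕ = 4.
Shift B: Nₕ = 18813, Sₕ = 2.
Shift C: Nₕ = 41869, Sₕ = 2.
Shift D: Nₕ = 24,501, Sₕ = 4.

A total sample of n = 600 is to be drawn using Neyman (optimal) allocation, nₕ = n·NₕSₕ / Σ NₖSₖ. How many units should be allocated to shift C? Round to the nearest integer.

140

A: NₕSₕ = 34869·4 = 139476
B: NₕSₕ = 18813·2 = 37626
C: NₕSₕ = 41869·2 = 83738
D: NₕSₕ = 24501·4 = 98004
Σ NₕSₕ = 358844.
n_C = 600·83738/358844 = 140.013... → 140.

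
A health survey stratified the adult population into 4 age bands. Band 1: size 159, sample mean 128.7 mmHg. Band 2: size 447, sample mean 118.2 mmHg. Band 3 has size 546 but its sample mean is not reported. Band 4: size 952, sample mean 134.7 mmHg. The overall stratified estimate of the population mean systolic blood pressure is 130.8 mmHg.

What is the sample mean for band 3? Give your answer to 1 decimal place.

134.9

N = 159 + 447 + 546 + 952 = 2104.
Overall total = μ·N = 130.8·2104 = 275203.2.
Subtract the known strata: 159·128.7 + 447·118.2 + 952·134.7 = 201533.1.
Remaining total for band 3: 275203.2 − 201533.1 = 73670.1.
Divide by its size: 73670.1 / 546 = 134.927... → 134.9.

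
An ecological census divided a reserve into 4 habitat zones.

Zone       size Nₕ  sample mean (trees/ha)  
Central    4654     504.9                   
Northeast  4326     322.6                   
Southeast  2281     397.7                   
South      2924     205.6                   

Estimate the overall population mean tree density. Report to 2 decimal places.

370.37

x̄_st = (Σ Nₕx̄ₕ) / (Σ Nₕ) = (4654·504.9 + 4326·322.6 + 2281·397.7 + 2924·205.6) / 14185
= 5253700.3 / 14185 = 370.3701... → 370.37.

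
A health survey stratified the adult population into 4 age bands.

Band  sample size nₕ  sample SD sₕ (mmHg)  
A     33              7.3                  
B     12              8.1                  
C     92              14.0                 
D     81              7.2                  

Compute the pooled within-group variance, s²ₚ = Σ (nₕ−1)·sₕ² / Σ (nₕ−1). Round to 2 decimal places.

114.07

A: (33−1)·7.3² = 32·53.29 = 1705.28
B: (12−1)·8.1² = 11·65.61 = 721.71
C: (92−1)·14.0² = 91·196 = 17836
D: (81−1)·7.2² = 80·51.84 = 4147.2
Numerator = 24410.19; denominator = Σ(nₕ−1) = 214.
s²ₚ = 24410.19/214 = 114.0663... → 114.07.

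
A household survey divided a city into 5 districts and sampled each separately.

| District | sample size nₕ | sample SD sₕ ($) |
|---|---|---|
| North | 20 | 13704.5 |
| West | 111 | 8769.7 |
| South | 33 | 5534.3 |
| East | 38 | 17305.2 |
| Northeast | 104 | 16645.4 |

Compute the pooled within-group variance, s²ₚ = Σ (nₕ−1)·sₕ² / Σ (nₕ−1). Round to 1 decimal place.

174840314.6

North: (20−1)·13704.5² = 19·187813320.25 = 3568453084.75
West: (111−1)·8769.7² = 110·76907638.09 = 8459840189.9
South: (33−1)·5534.3² = 32·30628476.49 = 980111247.68
East: (38−1)·17305.2² = 37·299469947.04 = 11080388040.48
Northeast: (104−1)·16645.4² = 103·277069341.16 = 28538142139.48
Numerator = 52626934702.29; denominator = Σ(nₕ−1) = 301.
s²ₚ = 52626934702.29/301 = 174840314.626... → 174840314.6.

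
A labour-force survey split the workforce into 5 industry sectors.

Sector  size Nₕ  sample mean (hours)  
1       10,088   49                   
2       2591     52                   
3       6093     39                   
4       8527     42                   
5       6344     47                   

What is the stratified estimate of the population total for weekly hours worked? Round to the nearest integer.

1522973

Estimate total by summing Nₕ·x̄ₕ over strata.
10088·49 + 2591·52 + 6093·39 + 8527·42 + 6344·47 = 494312 + 134732 + 237627 + 358134 + 298168 = 1522973.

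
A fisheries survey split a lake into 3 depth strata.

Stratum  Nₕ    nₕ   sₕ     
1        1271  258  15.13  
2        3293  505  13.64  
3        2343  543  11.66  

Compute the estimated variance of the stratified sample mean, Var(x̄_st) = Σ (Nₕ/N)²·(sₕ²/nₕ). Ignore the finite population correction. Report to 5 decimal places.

0.14260

N = 6907; Wₕ = Nₕ/N.
stratum 1: (1271/6907)²·15.13²/258 = 0.03004487
stratum 2: (3293/6907)²·13.64²/505 = 0.08374173
stratum 3: (2343/6907)²·11.66²/543 = 0.02881131
Sum = 0.14259790 → 0.14260.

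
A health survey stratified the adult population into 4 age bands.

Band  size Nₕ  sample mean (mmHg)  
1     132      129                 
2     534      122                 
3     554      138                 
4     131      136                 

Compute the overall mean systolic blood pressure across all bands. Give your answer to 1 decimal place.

N = 1351; weights Wₕ = Nₕ/N = (0.0977, 0.3953, 0.4101, 0.0970).
x̄_st = Σ Wₕ·x̄ₕ = 0.0977·129 + 0.3953·122 + 0.4101·138 + 0.0970·136 ≈ 130.603...
→ 130.6.

130.6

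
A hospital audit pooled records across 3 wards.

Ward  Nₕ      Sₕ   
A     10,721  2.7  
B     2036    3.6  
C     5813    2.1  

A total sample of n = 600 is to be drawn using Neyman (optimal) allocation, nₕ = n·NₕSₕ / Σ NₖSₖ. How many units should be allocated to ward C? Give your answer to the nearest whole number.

A: NₕSₕ = 10721·2.7 = 28946.7
B: NₕSₕ = 2036·3.6 = 7329.6
C: NₕSₕ = 5813·2.1 = 12207.3
Σ NₕSₕ = 48483.6.
n_C = 600·12207.3/48483.6 = 151.069... → 151.

151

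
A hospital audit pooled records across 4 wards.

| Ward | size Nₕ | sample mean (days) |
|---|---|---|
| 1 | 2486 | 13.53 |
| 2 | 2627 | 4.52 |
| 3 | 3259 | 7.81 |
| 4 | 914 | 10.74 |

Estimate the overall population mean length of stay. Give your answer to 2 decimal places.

N = 2486 + 2627 + 3259 + 914 = 9286.
Overall mean = Σ (Nₕ/N)·x̄ₕ — weight by population share, not a simple average.
Σ Nₕx̄ₕ = 2486·13.53 + 2627·4.52 + 3259·7.81 + 914·10.74 = 33635.58 + 11874.04 + 25452.79 + 9816.36 = 80778.77.
Divide by N: 80778.77 / 9286 = 8.6990... → 8.70.

8.70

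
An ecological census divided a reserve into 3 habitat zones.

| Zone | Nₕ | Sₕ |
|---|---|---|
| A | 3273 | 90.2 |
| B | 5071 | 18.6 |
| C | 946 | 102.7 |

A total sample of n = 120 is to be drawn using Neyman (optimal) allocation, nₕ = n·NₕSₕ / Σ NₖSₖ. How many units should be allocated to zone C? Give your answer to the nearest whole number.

A: NₕSₕ = 3273·90.2 = 295224.6
B: NₕSₕ = 5071·18.6 = 94320.6
C: NₕSₕ = 946·102.7 = 97154.2
Σ NₕSₕ = 486699.4.
n_C = 120·97154.2/486699.4 = 23.954... → 24.

24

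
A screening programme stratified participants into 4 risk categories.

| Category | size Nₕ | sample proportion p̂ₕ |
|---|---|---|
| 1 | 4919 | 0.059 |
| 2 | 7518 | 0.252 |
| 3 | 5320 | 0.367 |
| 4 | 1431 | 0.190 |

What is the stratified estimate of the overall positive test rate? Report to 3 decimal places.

Wₕ = Nₕ/N with N = 19188: 0.2564, 0.3918, 0.2773, 0.0746.
p̂_st = 0.2564·0.059 + 0.3918·0.252 + 0.2773·0.367 + 0.0746·0.190 ≈ 0.22978... → 0.230.

0.230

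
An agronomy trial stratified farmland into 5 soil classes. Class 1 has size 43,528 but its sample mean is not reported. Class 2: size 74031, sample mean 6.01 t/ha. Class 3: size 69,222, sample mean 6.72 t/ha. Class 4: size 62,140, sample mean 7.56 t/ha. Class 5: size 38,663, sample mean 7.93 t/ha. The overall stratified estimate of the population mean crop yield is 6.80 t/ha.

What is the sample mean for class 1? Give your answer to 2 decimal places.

6.18

Σ Nₕx̄ₕ = N·μ, so 43528·x̄_1 = 287584·6.80 − (74031·6.01 + 69222·6.72 + 62140·7.56 + 38663·7.93).
= 1955571.2 − 1686474.14 = 269097.06.
x̄_1 = 269097.06 / 43528 = 6.1822... → 6.18.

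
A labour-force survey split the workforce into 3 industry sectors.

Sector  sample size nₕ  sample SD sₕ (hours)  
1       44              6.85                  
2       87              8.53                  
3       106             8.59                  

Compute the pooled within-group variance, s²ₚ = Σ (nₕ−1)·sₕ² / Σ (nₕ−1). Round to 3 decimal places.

Degrees of freedom: 43 + 86 + 105 = 234.
Σ(nₕ−1)sₕ² = 43·46.9225 + 86·72.7609 + 105·73.7881 = 16022.8554.
s²ₚ = 16022.8554 / 234 = 68.47374... → 68.474.

68.474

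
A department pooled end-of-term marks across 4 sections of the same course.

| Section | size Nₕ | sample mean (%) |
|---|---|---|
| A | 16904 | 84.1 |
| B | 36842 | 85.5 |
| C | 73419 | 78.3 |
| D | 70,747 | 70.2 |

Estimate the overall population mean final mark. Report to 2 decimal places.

N = 197912; weights Wₕ = Nₕ/N = (0.0854, 0.1862, 0.3710, 0.3575).
x̄_st = Σ Wₕ·x̄ₕ = 0.0854·84.1 + 0.1862·85.5 + 0.3710·78.3 + 0.3575·70.2 ≈ 77.2402...
→ 77.24.

77.24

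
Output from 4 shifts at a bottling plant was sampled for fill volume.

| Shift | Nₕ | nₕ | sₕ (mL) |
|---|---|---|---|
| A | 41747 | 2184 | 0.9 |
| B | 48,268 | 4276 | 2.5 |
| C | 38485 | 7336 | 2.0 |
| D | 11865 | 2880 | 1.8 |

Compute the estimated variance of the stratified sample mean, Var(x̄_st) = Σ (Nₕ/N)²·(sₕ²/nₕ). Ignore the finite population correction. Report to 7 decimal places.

N = 140365; Wₕ = Nₕ/N.
shift A: (41747/140365)²·0.9²/2184 = 0.0000328069
shift B: (48268/140365)²·2.5²/4276 = 0.0001728396
shift C: (38485/140365)²·2.0²/7336 = 0.0000409889
shift D: (11865/140365)²·1.8²/2880 = 0.0000080384
Sum = 0.0002546738 → 0.0002547.

0.0002547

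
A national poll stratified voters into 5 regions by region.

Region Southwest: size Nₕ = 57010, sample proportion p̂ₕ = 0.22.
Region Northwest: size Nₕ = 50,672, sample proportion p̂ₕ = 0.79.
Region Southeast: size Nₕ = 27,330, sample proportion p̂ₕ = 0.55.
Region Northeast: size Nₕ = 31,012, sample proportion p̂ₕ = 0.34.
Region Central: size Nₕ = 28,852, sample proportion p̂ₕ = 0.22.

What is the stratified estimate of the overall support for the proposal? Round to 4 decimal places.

0.4336

Wₕ = Nₕ/N with N = 194876: 0.2925, 0.2600, 0.1402, 0.1591, 0.1481.
p̂_st = 0.2925·0.22 + 0.2600·0.79 + 0.1402·0.55 + 0.1591·0.34 + 0.1481·0.22 ≈ 0.433589... → 0.4336.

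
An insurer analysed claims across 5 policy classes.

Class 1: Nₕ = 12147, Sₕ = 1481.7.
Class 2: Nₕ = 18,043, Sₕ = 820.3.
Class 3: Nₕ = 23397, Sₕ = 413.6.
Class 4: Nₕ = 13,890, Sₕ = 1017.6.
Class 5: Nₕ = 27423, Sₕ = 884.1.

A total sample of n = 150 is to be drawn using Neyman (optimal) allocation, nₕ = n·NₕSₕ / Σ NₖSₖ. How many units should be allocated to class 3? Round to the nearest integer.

18

1: NₕSₕ = 12147·1481.7 = 17998209.9
2: NₕSₕ = 18043·820.3 = 14800672.9
3: NₕSₕ = 23397·413.6 = 9676999.2
4: NₕSₕ = 13890·1017.6 = 14134464
5: NₕSₕ = 27423·884.1 = 24244674.3
Σ NₕSₕ = 80855020.3.
n_3 = 150·9676999.2/80855020.3 = 17.953... → 18.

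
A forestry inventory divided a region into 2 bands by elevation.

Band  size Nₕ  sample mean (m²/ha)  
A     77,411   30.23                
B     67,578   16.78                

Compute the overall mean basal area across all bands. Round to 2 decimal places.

23.96

N = 144989; weights Wₕ = Nₕ/N = (0.5339, 0.4661).
x̄_st = Σ Wₕ·x̄ₕ = 0.5339·30.23 + 0.4661·16.78 ≈ 23.9611...
→ 23.96.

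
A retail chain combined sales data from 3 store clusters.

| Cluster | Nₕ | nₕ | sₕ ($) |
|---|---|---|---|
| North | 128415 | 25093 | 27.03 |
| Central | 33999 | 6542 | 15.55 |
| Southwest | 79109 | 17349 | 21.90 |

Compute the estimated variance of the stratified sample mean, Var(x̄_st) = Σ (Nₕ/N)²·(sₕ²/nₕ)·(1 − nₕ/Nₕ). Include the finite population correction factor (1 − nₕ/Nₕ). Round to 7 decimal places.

N = 241523; Wₕ = Nₕ/N.
cluster North: (128415/241523)²·27.03²/25093·(1 − 25093/128415) = 0.0066226389
cluster Central: (33999/241523)²·15.55²/6542·(1 − 6542/33999) = 0.0005914969
cluster Southwest: (79109/241523)²·21.90²/17349·(1 − 17349/79109) = 0.0023154210
Sum = 0.0095295569 → 0.0095296.

0.0095296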